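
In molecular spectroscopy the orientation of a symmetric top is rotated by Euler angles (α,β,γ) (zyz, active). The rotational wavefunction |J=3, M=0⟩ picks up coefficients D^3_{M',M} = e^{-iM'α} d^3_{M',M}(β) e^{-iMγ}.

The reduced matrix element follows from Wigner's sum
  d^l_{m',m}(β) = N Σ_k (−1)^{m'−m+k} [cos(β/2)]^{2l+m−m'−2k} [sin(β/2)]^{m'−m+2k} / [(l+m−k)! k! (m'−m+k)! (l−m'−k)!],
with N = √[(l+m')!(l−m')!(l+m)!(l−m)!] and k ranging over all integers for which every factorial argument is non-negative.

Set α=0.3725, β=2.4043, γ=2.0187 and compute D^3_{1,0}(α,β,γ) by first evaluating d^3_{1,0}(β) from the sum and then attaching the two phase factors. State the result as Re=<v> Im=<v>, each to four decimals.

Re=-0.4718 Im=0.1844

First d^3_{1,0}(β=2.4043), then the phase factors e^{-i(1)α} and e^{-i(0)γ}:
Half-angle: c=0.360353, s=0.932816. N=√(24·2·6·6)=41.569219
k: max(0,(0)−(1))=0 … min(3+(0),3−(1))=2
  k=0: (−1)^1·41.5692/(12)·0.3604^5·0.9328^1 = -0.019635
  k=1: (−1)^2·41.5692/(4)·0.3604^3·0.9328^3 = +0.394716
  k=2: (−1)^3·41.5692/(12)·0.3604^1·0.9328^5 = -0.881655
d^3_{1,0}(2.4043) = -0.019635 +0.394716 -0.881655 = -0.506574
D = (+0.931420-0.363945i)·(-0.506574)·(+1.000000+0.000000i) = -0.471834+0.184365i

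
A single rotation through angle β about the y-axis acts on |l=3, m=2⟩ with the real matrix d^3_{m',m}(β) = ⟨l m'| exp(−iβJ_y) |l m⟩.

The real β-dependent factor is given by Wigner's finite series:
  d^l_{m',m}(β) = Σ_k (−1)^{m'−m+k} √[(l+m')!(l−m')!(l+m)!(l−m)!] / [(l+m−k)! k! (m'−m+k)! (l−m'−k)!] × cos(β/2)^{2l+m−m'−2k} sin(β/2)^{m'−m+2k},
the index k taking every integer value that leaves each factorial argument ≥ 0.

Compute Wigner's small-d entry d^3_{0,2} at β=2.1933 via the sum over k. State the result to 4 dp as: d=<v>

d^3_{0,2}(β=2.1933) via Wigner's sum:
c=cos(2.1933/2)=0.456579, s=sin(2.1933/2)=0.889683; N=√[6·6·120·1]=65.726707
k: max(0,(2)−(0))=2 … min(3+(2),3−(0))=3
  k=2: (−1)^0·65.7267/(12)·0.4566^4·0.8897^2 = +0.188406
  k=3: (−1)^1·65.7267/(12)·0.4566^2·0.8897^4 = -0.715375
d^3_{0,2}(2.1933) = +0.188406 -0.715375 = -0.526968

d=-0.5270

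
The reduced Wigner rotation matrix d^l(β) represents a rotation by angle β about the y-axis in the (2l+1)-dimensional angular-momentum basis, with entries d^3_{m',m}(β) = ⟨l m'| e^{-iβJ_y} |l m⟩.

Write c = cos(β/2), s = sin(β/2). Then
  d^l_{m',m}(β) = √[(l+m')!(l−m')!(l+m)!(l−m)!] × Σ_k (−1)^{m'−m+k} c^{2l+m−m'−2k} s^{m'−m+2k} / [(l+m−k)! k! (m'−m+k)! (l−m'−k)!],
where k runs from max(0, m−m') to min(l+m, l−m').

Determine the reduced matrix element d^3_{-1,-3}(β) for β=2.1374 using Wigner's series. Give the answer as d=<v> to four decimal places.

d=0.1596

d^3_{-1,-3}(β=2.1374) via Wigner's sum:
Half-angle: c=0.481264, s=0.876576. N=√(2·24·1·720)=185.903201
k∈{0} keeps every argument non-negative
  k=0: (−1)^2·185.9032/(48)·0.4813^4·0.8766^2 = +0.159646
d^3_{-1,-3}(2.1374) = +0.159646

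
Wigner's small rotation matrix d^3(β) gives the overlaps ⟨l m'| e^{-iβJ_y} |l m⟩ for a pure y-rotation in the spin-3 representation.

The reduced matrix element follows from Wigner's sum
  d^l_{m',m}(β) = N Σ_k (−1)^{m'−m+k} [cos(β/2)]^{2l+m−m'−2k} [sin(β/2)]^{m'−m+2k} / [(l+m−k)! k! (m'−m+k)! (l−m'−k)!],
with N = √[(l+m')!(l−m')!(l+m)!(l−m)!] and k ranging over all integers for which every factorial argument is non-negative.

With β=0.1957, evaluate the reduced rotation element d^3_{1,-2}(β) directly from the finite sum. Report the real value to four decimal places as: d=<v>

d=-0.0058

d^3_{1,-2}(β=0.1957) via Wigner's sum:
With c≡cos(β/2)=0.995217 and s≡sin(β/2)=0.097694, N=[24·2·1·120]^{1/2}=75.894664
k∈{0,1} keeps every argument non-negative
  k=0: (−1)^3·75.8947/(12)·0.9952^3·0.0977^3 = -0.005813
  k=1: (−1)^4·75.8947/(24)·0.9952^1·0.0977^5 = +0.000028
d^3_{1,-2}(0.1957) = -0.005813 +0.000028 = -0.005785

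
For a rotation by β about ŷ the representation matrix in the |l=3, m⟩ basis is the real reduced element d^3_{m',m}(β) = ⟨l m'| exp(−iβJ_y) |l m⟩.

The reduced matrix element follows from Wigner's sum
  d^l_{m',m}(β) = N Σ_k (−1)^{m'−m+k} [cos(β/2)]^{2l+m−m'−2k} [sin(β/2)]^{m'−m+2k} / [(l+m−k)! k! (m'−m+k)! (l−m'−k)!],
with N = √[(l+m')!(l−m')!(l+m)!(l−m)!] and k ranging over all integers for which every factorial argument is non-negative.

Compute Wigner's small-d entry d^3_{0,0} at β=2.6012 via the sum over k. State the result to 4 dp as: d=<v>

d=-0.2901

d^3_{0,0}(β=2.6012) via Wigner's sum:
With c≡cos(β/2)=0.266921 and s≡sin(β/2)=0.963719, N=[6·6·6·6]^{1/2}=36.000000
k∈{0,1,2,3} keeps every argument non-negative
  k=0: (−1)^0·36.0000/(36)·0.2669^6·0.9637^0 = +0.000362
  k=1: (−1)^1·36.0000/(4)·0.2669^4·0.9637^2 = -0.042430
  k=2: (−1)^2·36.0000/(4)·0.2669^2·0.9637^4 = +0.553105
  k=3: (−1)^3·36.0000/(36)·0.2669^0·0.9637^6 = -0.801127
d^3_{0,0}(2.6012) = +0.000362 -0.042430 +0.553105 -0.801127 = -0.290090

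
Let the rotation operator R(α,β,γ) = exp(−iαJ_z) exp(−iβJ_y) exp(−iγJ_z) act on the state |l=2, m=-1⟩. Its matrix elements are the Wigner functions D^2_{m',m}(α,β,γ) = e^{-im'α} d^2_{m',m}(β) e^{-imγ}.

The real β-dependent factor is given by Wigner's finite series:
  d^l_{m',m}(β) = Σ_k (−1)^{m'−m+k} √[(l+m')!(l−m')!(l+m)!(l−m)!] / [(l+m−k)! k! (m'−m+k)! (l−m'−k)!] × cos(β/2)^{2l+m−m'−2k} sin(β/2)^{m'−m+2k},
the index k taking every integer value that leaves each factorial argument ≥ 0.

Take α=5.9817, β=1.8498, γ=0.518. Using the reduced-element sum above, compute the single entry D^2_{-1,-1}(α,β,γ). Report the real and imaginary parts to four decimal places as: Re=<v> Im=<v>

Re=-0.5487 Im=-0.1207

D^2_{-1,-1}(5.9817,1.8498,0.518) = e^{-i·-1·5.9817}·d^2_{-1,-1}(1.8498)·e^{-i·-1·0.518}. Compute d first:
With c≡cos(β/2)=0.601914 and s≡sin(β/2)=0.798561, N=[1·6·1·6]^{1/2}=6.000000
Admissible k: 0..1 (factorial args all ≥0)
  k=0: (−1)^0·6.0000/(6)·0.6019^4·0.7986^0 = +0.131262
  k=1: (−1)^1·6.0000/(2)·0.6019^2·0.7986^2 = -0.693117
d^2_{-1,-1}(1.8498) = +0.131262 -0.693117 = -0.561855
Phases: e^{-i·(-1)·5.9817}=+0.954896-0.296939i, e^{-i·(-1)·0.518}=+0.868811+0.495144i ⇒ D=-0.548737-0.120702i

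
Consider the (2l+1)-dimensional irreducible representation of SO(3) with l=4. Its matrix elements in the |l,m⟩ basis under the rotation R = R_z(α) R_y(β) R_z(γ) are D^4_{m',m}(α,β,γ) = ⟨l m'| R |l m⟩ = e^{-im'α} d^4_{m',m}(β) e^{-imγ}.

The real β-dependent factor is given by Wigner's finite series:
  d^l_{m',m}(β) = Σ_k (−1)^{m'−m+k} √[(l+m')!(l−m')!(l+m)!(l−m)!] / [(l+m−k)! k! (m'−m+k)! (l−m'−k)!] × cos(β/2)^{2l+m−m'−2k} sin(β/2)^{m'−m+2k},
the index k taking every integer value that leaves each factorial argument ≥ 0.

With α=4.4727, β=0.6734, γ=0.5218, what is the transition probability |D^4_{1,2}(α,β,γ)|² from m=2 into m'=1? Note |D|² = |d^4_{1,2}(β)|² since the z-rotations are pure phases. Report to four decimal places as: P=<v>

D^4_{1,2}(4.4727,0.6734,0.5218) = e^{-i·1·4.4727}·d^4_{1,2}(0.6734)·e^{-i·2·0.5218}. Compute d first:
Half-angle: c=0.943850, s=0.330374. N=√(120·6·720·2)=1018.233765
k: max(0,(2)−(1))=1 … min(4+(2),4−(1))=3
  k=1: (−1)^0·1018.2338/(240)·0.9439^7·0.3304^1 = +0.935327
  k=2: (−1)^1·1018.2338/(48)·0.9439^5·0.3304^3 = -0.572980
  k=3: (−1)^2·1018.2338/(72)·0.9439^3·0.3304^5 = +0.046801
d^4_{1,2}(0.6734) = +0.935327 -0.572980 +0.046801 = +0.409148
|D^4_{1,2}|² = |d^4_{1,2}(β)|² = (+0.409148)² = 0.167402 (the z-rotation phases have unit modulus)

P=0.1674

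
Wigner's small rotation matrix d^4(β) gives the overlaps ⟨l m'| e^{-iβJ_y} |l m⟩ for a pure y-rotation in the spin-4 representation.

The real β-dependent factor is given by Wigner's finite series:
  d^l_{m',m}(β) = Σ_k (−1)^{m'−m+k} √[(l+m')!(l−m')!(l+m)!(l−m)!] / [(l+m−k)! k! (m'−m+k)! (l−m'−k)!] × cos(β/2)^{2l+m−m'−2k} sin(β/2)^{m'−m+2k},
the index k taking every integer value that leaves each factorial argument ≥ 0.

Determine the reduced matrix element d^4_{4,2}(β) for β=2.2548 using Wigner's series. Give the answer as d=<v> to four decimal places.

d^4_{4,2}(β=2.2548) via Wigner's sum:
With c≡cos(β/2)=0.429010 and s≡sin(β/2)=0.903300, N=[40320·1·720·2]^{1/2}=7619.763776
Admissible k: 0..0 (factorial args all ≥0)
  k=0: (−1)^2·7619.7638/(1440)·0.4290^6·0.9033^2 = +0.026918
d^4_{4,2}(2.2548) = +0.026918

d=0.0269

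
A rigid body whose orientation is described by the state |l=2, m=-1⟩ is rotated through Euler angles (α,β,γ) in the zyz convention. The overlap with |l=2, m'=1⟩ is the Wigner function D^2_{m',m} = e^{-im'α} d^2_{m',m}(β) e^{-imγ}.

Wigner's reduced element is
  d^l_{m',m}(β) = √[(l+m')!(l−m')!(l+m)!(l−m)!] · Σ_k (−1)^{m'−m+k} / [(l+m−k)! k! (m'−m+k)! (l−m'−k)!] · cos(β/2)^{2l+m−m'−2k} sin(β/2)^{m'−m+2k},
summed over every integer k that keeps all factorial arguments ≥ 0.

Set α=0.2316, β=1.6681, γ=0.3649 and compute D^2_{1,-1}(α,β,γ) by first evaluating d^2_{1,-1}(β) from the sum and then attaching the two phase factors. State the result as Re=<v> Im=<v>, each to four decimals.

Split into d^2_{1,-1}(β=1.6681) × two z-phases.
Half-angle: c=0.671882, s=0.740659. N=√(6·1·1·6)=6.000000
k: max(0,(-1)−(1))=0 … min(2+(-1),2−(1))=1
  k=0: (−1)^2·6.0000/(2)·0.6719^2·0.7407^2 = +0.742921
  k=1: (−1)^3·6.0000/(6)·0.6719^0·0.7407^4 = -0.300935
d^2_{1,-1}(1.6681) = +0.742921 -0.300935 = +0.441987
Phases: e^{-i·(1)·0.2316}=+0.973300-0.229535i, e^{-i·(-1)·0.3649}=+0.934159+0.356856i ⇒ D=+0.438066+0.058743i

Re=0.4381 Im=0.0587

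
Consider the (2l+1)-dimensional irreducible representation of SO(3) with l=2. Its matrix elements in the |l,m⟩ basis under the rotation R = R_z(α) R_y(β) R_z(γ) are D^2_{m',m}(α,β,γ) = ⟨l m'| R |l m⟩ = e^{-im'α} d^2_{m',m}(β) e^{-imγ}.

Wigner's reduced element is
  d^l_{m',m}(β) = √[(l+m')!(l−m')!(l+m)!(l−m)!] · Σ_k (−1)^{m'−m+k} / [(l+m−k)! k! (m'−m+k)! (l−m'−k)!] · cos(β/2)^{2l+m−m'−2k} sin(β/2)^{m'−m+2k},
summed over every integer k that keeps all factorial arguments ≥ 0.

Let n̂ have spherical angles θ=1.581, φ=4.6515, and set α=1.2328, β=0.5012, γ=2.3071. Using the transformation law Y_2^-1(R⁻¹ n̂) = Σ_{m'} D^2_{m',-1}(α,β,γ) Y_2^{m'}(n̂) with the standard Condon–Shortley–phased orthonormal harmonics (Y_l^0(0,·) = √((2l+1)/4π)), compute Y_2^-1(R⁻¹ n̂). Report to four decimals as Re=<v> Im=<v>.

Need the full column D^2_{m',-1} for m'=−2..2 at α=1.2328, β=0.5012, γ=2.3071.
cos(β/2)=0.968764, sin(β/2)=0.247985
d^2_{-2,-1}: single k=1 term ⇒ +0.450930;  D = +0.027180-0.450111i
d^2_{-1,-1}: k∈[0..1] ⇒ +0.880788 -0.173145 = +0.707644;  D = -0.652249-0.274466i
d^2_{0,-1}: k∈[0..1] ⇒ -0.552275 +0.036189 = -0.516086;  D = +0.346580-0.382397i
d^2_{1,-1}: k∈[0..1] ⇒ +0.173145 -0.003782 = +0.169363;  D = +0.080676+0.148913i
d^2_{2,-1}: single k=0 term ⇒ -0.029548;  D = -0.029177+0.004664i
Y_2^{m'}(θ=1.581,φ=4.6515) and Σ D·Y over m':
  (+0.0272-0.4501i)·(-0.3834-0.0469i)  (-0.6522-0.2745i)·(+0.0005-0.0079i)  (+0.3466-0.3824i)·(-0.3153+0.0000i)  (+0.0807+0.1489i)·(-0.0005-0.0079i)  (-0.0292+0.0047i)·(-0.3834+0.0469i)
Y_2^-1(R⁻¹ n̂) = -0.131185+0.292989i

Re=-0.1312 Im=0.2930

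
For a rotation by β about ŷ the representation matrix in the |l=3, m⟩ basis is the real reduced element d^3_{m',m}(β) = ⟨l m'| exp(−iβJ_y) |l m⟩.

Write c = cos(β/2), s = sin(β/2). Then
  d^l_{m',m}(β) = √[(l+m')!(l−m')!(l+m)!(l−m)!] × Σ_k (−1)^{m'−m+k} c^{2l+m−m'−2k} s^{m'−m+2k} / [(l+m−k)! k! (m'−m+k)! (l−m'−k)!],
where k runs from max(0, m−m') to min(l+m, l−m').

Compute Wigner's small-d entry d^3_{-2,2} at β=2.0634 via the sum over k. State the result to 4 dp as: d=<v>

d^3_{-2,2}(β=2.0634) via Wigner's sum:
Half-angle: c=0.513361, s=0.858173. N=√(1·120·120·1)=120.000000
k: max(0,(2)−(-2))=4 … min(3+(2),3−(-2))=5
  k=4: (−1)^0·120.0000/(24)·0.5134^2·0.8582^4 = +0.714685
  k=5: (−1)^1·120.0000/(120)·0.5134^0·0.8582^6 = -0.399438
d^3_{-2,2}(2.0634) = +0.714685 -0.399438 = +0.315247

d=0.3152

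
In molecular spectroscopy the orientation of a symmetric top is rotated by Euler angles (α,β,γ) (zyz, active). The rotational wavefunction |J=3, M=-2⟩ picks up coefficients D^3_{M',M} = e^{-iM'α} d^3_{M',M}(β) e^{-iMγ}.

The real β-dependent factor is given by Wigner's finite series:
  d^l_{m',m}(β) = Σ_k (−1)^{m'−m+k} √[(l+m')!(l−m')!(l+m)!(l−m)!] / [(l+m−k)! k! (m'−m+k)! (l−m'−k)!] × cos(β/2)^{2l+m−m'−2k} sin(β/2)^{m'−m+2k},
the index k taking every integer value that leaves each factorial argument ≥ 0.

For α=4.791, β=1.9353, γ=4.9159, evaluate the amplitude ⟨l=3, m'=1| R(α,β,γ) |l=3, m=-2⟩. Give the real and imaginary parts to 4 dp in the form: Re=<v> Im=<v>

First d^3_{1,-2}(β=1.9353), then the phase factors e^{-i(1)α} and e^{-i(-2)γ}:
Half-angle: c=0.567236, s=0.823555. N=√(24·2·1·120)=75.894664
Admissible k: 0..1 (factorial args all ≥0)
  k=0: (−1)^3·75.8947/(12)·0.5672^3·0.8236^3 = -0.644763
  k=1: (−1)^4·75.8947/(24)·0.5672^1·0.8236^5 = +0.679559
d^3_{1,-2}(1.9353) = -0.644763 +0.679559 = +0.034796
Attach z-rotation phases: D = e^{-i(1)(4.791)}·(+0.034796)·e^{-i(-2)(4.9159)} = +0.011223-0.032936i

Re=0.0112 Im=-0.0329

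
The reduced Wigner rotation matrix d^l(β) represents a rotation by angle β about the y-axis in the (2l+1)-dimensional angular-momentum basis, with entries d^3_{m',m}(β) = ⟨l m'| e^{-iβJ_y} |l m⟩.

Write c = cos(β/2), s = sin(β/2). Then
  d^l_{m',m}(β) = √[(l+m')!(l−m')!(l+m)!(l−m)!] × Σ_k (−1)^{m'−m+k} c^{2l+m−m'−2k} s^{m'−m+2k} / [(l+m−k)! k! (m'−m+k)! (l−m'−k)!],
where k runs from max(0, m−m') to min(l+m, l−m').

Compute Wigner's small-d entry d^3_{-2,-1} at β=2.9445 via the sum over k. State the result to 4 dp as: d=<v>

d=-0.0059

d^3_{-2,-1}(β=2.9445) via Wigner's sum:
c=cos(2.9445/2)=0.098387, s=sin(2.9445/2)=0.995148; N=√[1·120·2·24]=75.894664
Admissible k: 1..2 (factorial args all ≥0)
  k=1: (−1)^0·75.8947/(24)·0.0984^5·0.9951^1 = +0.000029
  k=2: (−1)^1·75.8947/(12)·0.0984^3·0.9951^3 = -0.005936
d^3_{-2,-1}(2.9445) = +0.000029 -0.005936 = -0.005907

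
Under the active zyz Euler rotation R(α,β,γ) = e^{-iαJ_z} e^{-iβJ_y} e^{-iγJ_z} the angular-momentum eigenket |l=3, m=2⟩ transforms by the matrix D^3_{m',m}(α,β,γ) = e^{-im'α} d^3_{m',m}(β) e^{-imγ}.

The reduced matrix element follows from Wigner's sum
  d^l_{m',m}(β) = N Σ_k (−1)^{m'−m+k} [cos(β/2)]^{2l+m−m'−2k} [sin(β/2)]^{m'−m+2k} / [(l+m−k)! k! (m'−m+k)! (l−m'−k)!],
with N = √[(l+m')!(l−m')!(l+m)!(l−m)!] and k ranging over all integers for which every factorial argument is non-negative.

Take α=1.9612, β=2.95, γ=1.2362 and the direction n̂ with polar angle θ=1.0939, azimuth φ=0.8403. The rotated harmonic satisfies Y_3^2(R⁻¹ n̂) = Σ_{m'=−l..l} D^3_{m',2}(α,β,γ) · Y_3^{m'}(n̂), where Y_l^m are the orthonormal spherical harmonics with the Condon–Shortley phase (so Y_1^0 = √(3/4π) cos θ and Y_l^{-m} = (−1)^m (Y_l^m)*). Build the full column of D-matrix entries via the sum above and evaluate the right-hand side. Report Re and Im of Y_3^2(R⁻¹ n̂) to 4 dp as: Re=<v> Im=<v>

Need the full column D^3_{m',2} for m'=−3..3 at α=1.9612, β=2.95, γ=1.2362.
cos(β/2)=0.095650, sin(β/2)=0.995415
d^3_{-3,2}: single k=5 term ⇒ +0.228971;  D = -0.220700-0.060987i
d^3_{-2,2}: k∈[4..5] ⇒ +0.044911 -0.972804 = -0.927892;  D = -0.111814-0.921131i
d^3_{-1,2}: k∈[3..4] ⇒ +0.005459 -0.295601 = -0.290142;  D = -0.253050+0.141944i
d^3_{0,2}: k∈[2..3] ⇒ +0.000454 -0.049198 = -0.048744;  D = +0.038231+0.030238i
d^3_{1,2}: k∈[1..2] ⇒ +0.000025 -0.005459 = -0.005434;  D = +0.001495-0.005224i
d^3_{2,2}: k∈[0..1] ⇒ +0.000001 -0.000415 = -0.000414;  D = -0.000411+0.000046i
d^3_{3,2}: single k=0 term ⇒ -0.000020;  D = +0.000009+0.000017i
Y_3^{m'}(θ=1.0939,φ=0.8403) and Σ D·Y over m':
  (-0.2207-0.0610i)·(-0.2380-0.1702i)  (-0.1118-0.9211i)·(-0.0406-0.3680i)  (-0.2530+0.1419i)·(+0.0103-0.0114i)  (+0.0382+0.0302i)·(-0.3334+0.0000i)  (+0.0015-0.0052i)·(-0.0103-0.0114i)  (-0.0004+0.0000i)·(-0.0406+0.3680i)  (+0.0000+0.0000i)·(+0.2380-0.1702i)
Y_3^2(R⁻¹ n̂) = -0.306116+0.124751i

Re=-0.3061 Im=0.1248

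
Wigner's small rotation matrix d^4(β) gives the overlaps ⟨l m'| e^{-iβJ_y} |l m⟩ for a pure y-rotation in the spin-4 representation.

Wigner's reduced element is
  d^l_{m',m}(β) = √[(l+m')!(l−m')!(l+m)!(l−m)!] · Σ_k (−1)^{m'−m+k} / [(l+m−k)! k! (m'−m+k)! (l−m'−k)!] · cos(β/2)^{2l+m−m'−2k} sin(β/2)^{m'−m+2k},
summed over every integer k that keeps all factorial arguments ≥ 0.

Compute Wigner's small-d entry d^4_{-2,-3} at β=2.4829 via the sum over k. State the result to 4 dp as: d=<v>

d^4_{-2,-3}(β=2.4829) via Wigner's sum:
With c≡cos(β/2)=0.323425 and s≡sin(β/2)=0.946254, N=[2·720·1·5040]^{1/2}=2693.993318
Admissible k: 0..1 (factorial args all ≥0)
  k=0: (−1)^1·2693.9933/(720)·0.3234^7·0.9463^1 = -0.001311
  k=1: (−1)^2·2693.9933/(240)·0.3234^5·0.9463^3 = +0.033657
d^4_{-2,-3}(2.4829) = -0.001311 +0.033657 = +0.032346

d=0.0323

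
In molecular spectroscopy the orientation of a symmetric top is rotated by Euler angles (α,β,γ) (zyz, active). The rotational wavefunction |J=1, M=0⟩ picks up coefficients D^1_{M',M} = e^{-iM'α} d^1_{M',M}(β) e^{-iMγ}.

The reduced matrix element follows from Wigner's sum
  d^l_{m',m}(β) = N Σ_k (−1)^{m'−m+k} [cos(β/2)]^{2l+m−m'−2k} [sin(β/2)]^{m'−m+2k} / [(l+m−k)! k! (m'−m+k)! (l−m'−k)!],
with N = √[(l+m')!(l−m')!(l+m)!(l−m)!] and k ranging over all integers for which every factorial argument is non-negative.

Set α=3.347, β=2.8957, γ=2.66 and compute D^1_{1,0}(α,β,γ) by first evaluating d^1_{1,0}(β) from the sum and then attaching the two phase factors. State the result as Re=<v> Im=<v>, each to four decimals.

First d^1_{1,0}(β=2.8957), then the phase factors e^{-i(1)α} and e^{-i(0)γ}:
c=cos(2.8957/2)=0.122637, s=sin(2.8957/2)=0.992452; N=√[2·1·1·1]=1.414214
Admissible k: 0..0 (factorial args all ≥0)
  k=0: (−1)^1·1.4142/(1)·0.1226^1·0.9925^1 = -0.172126
d^1_{1,0}(2.8957) = -0.172126
D = (-0.978978+0.203966i)·(-0.172126)·(+1.000000+0.000000i) = +0.168507-0.035108i

Re=0.1685 Im=-0.0351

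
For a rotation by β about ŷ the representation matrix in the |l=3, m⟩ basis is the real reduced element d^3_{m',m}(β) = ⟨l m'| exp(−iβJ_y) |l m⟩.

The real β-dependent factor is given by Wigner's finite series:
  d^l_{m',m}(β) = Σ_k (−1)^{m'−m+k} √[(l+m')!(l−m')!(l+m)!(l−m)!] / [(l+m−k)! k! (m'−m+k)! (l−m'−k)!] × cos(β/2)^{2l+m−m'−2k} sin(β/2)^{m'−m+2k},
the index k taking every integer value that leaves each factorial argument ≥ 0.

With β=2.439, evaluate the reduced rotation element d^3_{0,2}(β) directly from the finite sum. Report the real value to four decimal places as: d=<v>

d^3_{0,2}(β=2.439) via Wigner's sum:
Half-angle: c=0.344115, s=0.938927. N=√(6·6·120·1)=65.726707
k∈{2,3} keeps every argument non-negative
  k=2: (−1)^0·65.7267/(12)·0.3441^4·0.9389^2 = +0.067708
  k=3: (−1)^1·65.7267/(12)·0.3441^2·0.9389^4 = -0.504077
d^3_{0,2}(2.439) = +0.067708 -0.504077 = -0.436369

d=-0.4364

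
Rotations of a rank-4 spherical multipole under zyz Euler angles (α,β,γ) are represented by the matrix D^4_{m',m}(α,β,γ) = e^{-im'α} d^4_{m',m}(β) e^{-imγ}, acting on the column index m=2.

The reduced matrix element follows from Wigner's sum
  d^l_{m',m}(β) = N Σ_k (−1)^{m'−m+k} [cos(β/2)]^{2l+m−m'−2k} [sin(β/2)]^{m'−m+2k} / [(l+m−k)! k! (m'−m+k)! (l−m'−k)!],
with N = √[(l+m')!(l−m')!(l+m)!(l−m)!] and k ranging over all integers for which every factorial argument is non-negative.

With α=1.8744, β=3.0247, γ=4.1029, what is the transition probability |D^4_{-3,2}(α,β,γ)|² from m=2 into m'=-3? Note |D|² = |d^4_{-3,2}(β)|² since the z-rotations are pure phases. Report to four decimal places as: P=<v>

First d^4_{-3,2}(β=3.0247), then the phase factors e^{-i(-3)α} and e^{-i(2)γ}:
With c≡cos(β/2)=0.058413 and s≡sin(β/2)=0.998292, N=[1·5040·720·2]^{1/2}=2693.993318
k: max(0,(2)−(-3))=5 … min(4+(2),4−(-3))=6
  k=5: (−1)^0·2693.9933/(240)·0.0584^3·0.9983^5 = +0.002218
  k=6: (−1)^1·2693.9933/(720)·0.0584^1·0.9983^7 = -0.215963
d^4_{-3,2}(3.0247) = +0.002218 -0.215963 = -0.213744
|D^4_{-3,2}|² = |d^4_{-3,2}(β)|² = (-0.213744)² = 0.045687 (the z-rotation phases have unit modulus)

P=0.0457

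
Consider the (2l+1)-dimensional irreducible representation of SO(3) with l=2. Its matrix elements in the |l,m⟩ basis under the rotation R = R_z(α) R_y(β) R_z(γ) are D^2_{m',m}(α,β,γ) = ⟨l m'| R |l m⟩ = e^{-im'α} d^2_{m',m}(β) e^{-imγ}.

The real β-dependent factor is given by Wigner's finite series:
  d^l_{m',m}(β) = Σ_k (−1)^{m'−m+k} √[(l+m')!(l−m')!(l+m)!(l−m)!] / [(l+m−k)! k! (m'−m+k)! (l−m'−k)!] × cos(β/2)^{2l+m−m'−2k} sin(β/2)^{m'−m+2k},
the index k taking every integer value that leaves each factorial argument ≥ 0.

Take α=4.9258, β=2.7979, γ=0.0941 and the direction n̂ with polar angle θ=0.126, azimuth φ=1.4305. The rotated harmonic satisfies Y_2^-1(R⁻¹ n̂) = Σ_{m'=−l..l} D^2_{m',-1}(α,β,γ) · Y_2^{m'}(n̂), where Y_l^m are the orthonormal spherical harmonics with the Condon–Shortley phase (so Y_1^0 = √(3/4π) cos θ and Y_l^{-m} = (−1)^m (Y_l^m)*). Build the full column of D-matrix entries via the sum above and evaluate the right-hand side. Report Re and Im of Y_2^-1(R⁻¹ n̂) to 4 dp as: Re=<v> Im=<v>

Need the full column D^2_{m',-1} for m'=−2..2 at α=4.9258, β=2.7979, γ=0.0941.
cos(β/2)=0.171002, sin(β/2)=0.985271
d^2_{-2,-1}: single k=1 term ⇒ +0.009853;  D = -0.008546-0.004904i
d^2_{-1,-1}: k∈[0..1] ⇒ +0.000855 -0.085160 = -0.084305;  D = -0.025518+0.080350i
d^2_{0,-1}: k∈[0..1] ⇒ -0.012068 +0.400630 = +0.388562;  D = +0.386843+0.036510i
d^2_{1,-1}: k∈[0..1] ⇒ +0.085160 -0.942372 = -0.857212;  D = -0.102032-0.851118i
d^2_{2,-1}: single k=0 term ⇒ -0.327113;  D = +0.309173-0.106841i
Y_2^{m'}(θ=0.126,φ=1.4305) and Σ D·Y over m':
  (-0.0085-0.0049i)·(-0.0059-0.0017i)  (-0.0255+0.0803i)·(+0.0135-0.0954i)  (+0.3868+0.0365i)·(+0.6158+0.0000i)  (-0.1020-0.8511i)·(-0.0135-0.0954i)  (+0.3092-0.1068i)·(-0.0059+0.0017i)
Y_2^-1(R⁻¹ n̂) = +0.164168+0.048385i

Re=0.1642 Im=0.0484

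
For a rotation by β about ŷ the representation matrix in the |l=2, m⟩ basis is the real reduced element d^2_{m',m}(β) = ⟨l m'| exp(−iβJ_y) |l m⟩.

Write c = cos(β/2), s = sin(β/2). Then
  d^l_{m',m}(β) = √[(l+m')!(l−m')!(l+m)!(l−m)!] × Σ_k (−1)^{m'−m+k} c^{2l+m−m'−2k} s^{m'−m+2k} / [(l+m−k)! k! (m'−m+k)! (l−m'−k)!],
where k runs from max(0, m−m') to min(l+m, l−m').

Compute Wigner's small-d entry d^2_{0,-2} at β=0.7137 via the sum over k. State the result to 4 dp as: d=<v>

d^2_{0,-2}(β=0.7137) via Wigner's sum:
With c≡cos(β/2)=0.937002 and s≡sin(β/2)=0.349324, N=[2·2·1·24]^{1/2}=9.797959
The bounds max(0,m−m')=0 and min(l+m,l−m')=0 give 1 term
  k=0: (−1)^2·9.7980/(4)·0.9370^2·0.3493^2 = +0.262431
d^2_{0,-2}(0.7137) = +0.262431

d=0.2624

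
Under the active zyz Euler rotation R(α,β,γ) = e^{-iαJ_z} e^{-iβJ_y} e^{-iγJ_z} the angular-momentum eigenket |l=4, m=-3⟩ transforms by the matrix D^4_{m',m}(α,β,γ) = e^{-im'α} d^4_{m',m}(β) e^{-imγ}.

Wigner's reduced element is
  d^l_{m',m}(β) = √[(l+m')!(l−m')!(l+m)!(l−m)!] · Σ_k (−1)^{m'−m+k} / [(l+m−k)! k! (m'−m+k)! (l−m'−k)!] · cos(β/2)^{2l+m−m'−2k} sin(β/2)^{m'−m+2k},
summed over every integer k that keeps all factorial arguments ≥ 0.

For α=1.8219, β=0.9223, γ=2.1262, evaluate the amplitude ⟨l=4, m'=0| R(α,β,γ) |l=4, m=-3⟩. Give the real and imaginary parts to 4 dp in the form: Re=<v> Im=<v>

Re=-0.4502 Im=-0.0431

Split into d^4_{0,-3}(β=0.9223) × two z-phases.
With c≡cos(β/2)=0.895541 and s≡sin(β/2)=0.444978, N=[24·24·1·5040]^{1/2}=1703.830978
k: max(0,(-3)−(0))=0 … min(4+(-3),4−(0))=1
  k=0: (−1)^3·1703.8310/(144)·0.8955^5·0.4450^3 = -0.600494
  k=1: (−1)^4·1703.8310/(144)·0.8955^3·0.4450^5 = +0.148257
d^4_{0,-3}(0.9223) = -0.600494 +0.148257 = -0.452237
Phases: e^{-i·(0)·1.8219}=+1.000000+0.000000i, e^{-i·(-3)·2.1262}=+0.995451+0.095270i ⇒ D=-0.450180-0.043085i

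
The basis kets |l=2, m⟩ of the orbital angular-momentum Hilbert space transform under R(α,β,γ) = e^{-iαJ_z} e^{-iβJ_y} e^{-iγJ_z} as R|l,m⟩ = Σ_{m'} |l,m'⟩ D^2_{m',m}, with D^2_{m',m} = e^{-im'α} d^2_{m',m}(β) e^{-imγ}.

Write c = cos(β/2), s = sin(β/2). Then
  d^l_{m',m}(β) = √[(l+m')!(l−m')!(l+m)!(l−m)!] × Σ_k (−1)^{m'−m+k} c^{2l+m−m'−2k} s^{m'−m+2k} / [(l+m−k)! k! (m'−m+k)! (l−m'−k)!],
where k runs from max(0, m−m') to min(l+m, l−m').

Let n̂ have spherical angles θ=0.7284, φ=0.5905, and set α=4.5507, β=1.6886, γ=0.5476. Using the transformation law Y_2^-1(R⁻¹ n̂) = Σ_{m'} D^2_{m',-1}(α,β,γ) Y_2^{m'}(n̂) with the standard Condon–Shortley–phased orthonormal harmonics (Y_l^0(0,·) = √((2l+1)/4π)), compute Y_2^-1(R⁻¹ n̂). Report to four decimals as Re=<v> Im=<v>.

Need the full column D^2_{m',-1} for m'=−2..2 at α=4.5507, β=1.6886, γ=0.5476.
cos(β/2)=0.664255, sin(β/2)=0.747506
d^2_{-2,-1}: single k=1 term ⇒ +0.438176;  D = -0.427207-0.097428i
d^2_{-1,-1}: k∈[0..1] ⇒ +0.194688 -0.739640 = -0.544952;  D = -0.205122+0.504874i
d^2_{0,-1}: k∈[0..1] ⇒ -0.536654 +0.679602 = +0.142948;  D = +0.122046+0.074425i
d^2_{1,-1}: k∈[0..1] ⇒ +0.739640 -0.312219 = +0.427421;  D = -0.278377+0.324338i
d^2_{2,-1}: single k=0 term ⇒ -0.554893;  D = +0.357395+0.424470i
Y_2^{m'}(θ=0.7284,φ=0.5905) and Σ D·Y over m':
  (-0.4272-0.0974i)·(+0.0650-0.1583i)  (-0.2051+0.5049i)·(+0.3188-0.2137i)  (+0.1220+0.0744i)·(+0.2115+0.0000i)  (-0.2784+0.3243i)·(-0.3188-0.2137i)  (+0.3574+0.4245i)·(+0.0650+0.1583i)
Y_2^-1(R⁻¹ n̂) = +0.139174+0.322100i

Re=0.1392 Im=0.3221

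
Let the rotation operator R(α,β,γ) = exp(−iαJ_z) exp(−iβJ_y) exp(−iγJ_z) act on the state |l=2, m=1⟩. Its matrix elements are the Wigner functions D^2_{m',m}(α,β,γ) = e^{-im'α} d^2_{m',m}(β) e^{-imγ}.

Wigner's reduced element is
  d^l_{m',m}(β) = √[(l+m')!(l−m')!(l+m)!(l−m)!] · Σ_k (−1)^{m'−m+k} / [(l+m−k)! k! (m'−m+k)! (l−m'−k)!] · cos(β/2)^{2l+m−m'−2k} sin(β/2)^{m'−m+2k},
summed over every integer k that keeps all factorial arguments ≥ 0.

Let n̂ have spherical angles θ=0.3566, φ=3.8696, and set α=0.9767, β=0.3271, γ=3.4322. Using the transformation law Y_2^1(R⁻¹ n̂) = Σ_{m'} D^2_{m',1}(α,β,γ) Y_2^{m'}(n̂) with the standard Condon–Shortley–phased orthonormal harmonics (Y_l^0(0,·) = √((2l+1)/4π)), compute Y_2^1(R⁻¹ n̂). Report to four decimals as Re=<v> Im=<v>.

Re=-0.3434 Im=0.1567

Need the full column D^2_{m',1} for m'=−2..2 at α=0.9767, β=0.3271, γ=3.4322.
cos(β/2)=0.986655, sin(β/2)=0.162822
d^2_{-2,1}: single k=3 term ⇒ +0.008518;  D = +0.000783-0.008482i
d^2_{-1,1}: k∈[2..3] ⇒ +0.077424 -0.000703 = +0.076722;  D = -0.059362-0.048605i
d^2_{0,1}: k∈[1..2] ⇒ +0.383076 -0.010432 = +0.372644;  D = -0.357019+0.106775i
d^2_{1,1}: k∈[0..1] ⇒ +0.947681 -0.077424 = +0.870257;  D = -0.260078+0.830485i
d^2_{2,1}: single k=0 term ⇒ -0.312780;  D = -0.195018-0.244539i
Y_2^{m'}(θ=0.3566,φ=3.8696) and Σ D·Y over m':
  (+0.0008-0.0085i)·(+0.0054-0.0468i)  (-0.0594-0.0486i)·(-0.1887+0.1682i)  (-0.3570+0.1068i)·(+0.5155+0.0000i)  (-0.2601+0.8305i)·(+0.1887+0.1682i)  (-0.1950-0.2445i)·(+0.0054+0.0468i)
Y_2^1(R⁻¹ n̂) = -0.343390+0.156651i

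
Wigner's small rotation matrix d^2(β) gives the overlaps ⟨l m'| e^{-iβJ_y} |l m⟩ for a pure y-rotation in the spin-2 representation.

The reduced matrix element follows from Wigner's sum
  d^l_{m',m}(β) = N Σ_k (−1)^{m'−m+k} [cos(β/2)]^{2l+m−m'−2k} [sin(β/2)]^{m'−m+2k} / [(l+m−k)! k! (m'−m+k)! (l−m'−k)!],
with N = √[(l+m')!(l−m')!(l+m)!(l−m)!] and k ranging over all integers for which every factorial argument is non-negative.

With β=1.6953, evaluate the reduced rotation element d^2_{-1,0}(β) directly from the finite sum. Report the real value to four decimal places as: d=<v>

d^2_{-1,0}(β=1.6953) via Wigner's sum:
With c≡cos(β/2)=0.661747 and s≡sin(β/2)=0.749727, N=[1·6·2·2]^{1/2}=4.898979
The bounds max(0,m−m')=1 and min(l+m,l−m')=2 give 2 terms
  k=1: (−1)^0·4.8990/(2)·0.6617^3·0.7497^1 = +0.532175
  k=2: (−1)^1·4.8990/(2)·0.6617^1·0.7497^3 = -0.683089
d^2_{-1,0}(1.6953) = +0.532175 -0.683089 = -0.150914

d=-0.1509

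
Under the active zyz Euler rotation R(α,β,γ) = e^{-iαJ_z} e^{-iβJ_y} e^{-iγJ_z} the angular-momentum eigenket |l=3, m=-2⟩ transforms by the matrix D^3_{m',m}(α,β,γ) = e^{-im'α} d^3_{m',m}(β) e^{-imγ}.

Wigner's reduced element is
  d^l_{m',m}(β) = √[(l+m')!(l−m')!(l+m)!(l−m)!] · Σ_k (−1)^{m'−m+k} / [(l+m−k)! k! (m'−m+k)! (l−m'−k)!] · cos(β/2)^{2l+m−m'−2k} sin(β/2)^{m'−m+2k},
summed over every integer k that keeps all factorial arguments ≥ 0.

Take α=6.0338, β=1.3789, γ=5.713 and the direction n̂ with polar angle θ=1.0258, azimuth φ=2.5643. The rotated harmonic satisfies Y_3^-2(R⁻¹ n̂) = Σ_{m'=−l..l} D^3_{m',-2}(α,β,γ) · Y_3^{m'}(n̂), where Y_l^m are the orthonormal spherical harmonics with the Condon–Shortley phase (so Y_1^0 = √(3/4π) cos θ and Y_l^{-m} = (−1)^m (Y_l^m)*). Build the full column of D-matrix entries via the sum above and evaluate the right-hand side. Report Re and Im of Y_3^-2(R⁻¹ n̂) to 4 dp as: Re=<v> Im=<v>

Re=-0.3442 Im=0.1269

Need the full column D^3_{m',-2} for m'=−3..3 at α=6.0338, β=1.3789, γ=5.713.
cos(β/2)=0.771596, sin(β/2)=0.636113
d^3_{-3,-2}: single k=1 term ⇒ +0.426147;  D = -0.133133-0.404817i
d^3_{-2,-2}: k∈[0..1] ⇒ +0.211028 -0.717131 = -0.506103;  D = +0.034563+0.504921i
d^3_{-1,-2}: k∈[0..1] ⇒ -0.550154 +0.747829 = +0.197676;  D = +0.035592-0.194445i
d^3_{0,-2}: k∈[0..1] ⇒ +0.785577 -0.533921 = +0.251656;  D = +0.105005-0.228702i
d^3_{1,-2}: k∈[0..1] ⇒ -0.747829 +0.254133 = -0.493696;  D = -0.310360+0.383943i
d^3_{2,-2}: k∈[0..1] ⇒ +0.487401 -0.066253 = +0.421148;  D = +0.337399-0.252048i
d^3_{3,-2}: single k=0 term ⇒ -0.196851;  D = -0.181903+0.075243i
Y_3^{m'}(θ=1.0258,φ=2.5643) and Σ D·Y over m':
  (-0.1331-0.4048i)·(+0.0418-0.2575i)  (+0.0346+0.5049i)·(+0.1566+0.3543i)  (+0.0356-0.1944i)·(-0.0796-0.0518i)  (+0.1050-0.2287i)·(-0.3204+0.0000i)  (-0.3104+0.3839i)·(+0.0796-0.0518i)  (+0.3374-0.2520i)·(+0.1566-0.3543i)  (-0.1819+0.0752i)·(-0.0418-0.2575i)
Y_3^-2(R⁻¹ n̂) = -0.344159+0.126909i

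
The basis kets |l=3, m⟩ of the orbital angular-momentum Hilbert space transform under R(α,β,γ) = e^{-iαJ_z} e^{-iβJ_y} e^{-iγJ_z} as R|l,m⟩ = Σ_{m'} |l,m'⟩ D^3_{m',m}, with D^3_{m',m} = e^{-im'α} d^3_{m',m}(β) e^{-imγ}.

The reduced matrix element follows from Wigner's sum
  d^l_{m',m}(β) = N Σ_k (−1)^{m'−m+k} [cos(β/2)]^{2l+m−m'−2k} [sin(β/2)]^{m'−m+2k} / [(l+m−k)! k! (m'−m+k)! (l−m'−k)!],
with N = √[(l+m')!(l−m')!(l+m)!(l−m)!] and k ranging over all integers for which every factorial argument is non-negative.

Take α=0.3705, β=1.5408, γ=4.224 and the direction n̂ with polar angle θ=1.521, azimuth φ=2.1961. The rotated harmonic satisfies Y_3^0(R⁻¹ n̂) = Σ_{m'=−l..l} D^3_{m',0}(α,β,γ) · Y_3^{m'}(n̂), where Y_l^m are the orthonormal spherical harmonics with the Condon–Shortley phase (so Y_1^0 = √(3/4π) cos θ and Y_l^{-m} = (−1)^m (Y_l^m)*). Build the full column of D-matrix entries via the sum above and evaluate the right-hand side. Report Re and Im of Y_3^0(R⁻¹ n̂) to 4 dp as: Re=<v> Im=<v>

Re=0.2508 Im=0.0000

Need the full column D^3_{m',0} for m'=−3..3 at α=0.3705, β=1.5408, γ=4.224.
cos(β/2)=0.717632, sin(β/2)=0.696422
d^3_{-3,0}: single k=3 term ⇒ +0.558263;  D = +0.247488+0.500407i
d^3_{-2,0}: k∈[2..3] ⇒ +0.704553 -0.663522 = +0.041031;  D = +0.030272+0.027697i
d^3_{-1,0}: k∈[1..3] ⇒ +0.459169 -1.297286 +0.407245 = -0.430871;  D = -0.401635-0.156011i
d^3_{0,0}: k∈[0..3] ⇒ +0.136588 -1.157699 +1.090278 -0.114087 = -0.044920;  D = -0.044920+0.000000i
d^3_{1,0}: k∈[0..2] ⇒ -0.459169 +1.297286 -0.407245 = +0.430871;  D = +0.401635-0.156011i
d^3_{2,0}: k∈[0..1] ⇒ +0.704553 -0.663522 = +0.041031;  D = +0.030272-0.027697i
d^3_{3,0}: single k=0 term ⇒ -0.558263;  D = -0.247488+0.500407i
Y_3^{m'}(θ=1.521,φ=2.1961) and Σ D·Y over m':
  (+0.2475+0.5004i)·(+0.3965-0.1249i)  (+0.0303+0.0277i)·(-0.0160+0.0482i)  (-0.4016-0.1560i)·(+0.1866+0.2585i)  (-0.0449+0.0000i)·(-0.0555+0.0000i)  (+0.4016-0.1560i)·(-0.1866+0.2585i)  (+0.0303-0.0277i)·(-0.0160-0.0482i)  (-0.2475+0.5004i)·(-0.3965-0.1249i)
Y_3^0(R⁻¹ n̂) = +0.250833+0.000000i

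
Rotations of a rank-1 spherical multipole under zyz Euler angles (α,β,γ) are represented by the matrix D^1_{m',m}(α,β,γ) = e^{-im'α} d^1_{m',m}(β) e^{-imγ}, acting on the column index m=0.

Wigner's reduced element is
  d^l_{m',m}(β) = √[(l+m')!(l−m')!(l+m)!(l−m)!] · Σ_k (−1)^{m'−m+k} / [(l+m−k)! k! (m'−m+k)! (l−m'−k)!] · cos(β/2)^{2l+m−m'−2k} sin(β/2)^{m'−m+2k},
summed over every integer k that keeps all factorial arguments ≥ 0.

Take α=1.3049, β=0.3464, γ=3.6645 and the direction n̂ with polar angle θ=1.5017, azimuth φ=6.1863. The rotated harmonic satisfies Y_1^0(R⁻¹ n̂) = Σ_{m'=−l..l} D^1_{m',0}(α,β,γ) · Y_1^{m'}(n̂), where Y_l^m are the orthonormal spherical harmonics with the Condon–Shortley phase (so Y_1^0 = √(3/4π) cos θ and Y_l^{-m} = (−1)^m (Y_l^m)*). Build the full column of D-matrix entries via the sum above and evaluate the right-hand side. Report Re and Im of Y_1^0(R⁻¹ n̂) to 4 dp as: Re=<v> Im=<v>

Re=0.0596 Im=0.0000

Need the full column D^1_{m',0} for m'=−1..1 at α=1.3049, β=0.3464, γ=3.6645.
cos(β/2)=0.985038, sin(β/2)=0.172335
d^1_{-1,0}: single k=1 term ⇒ +0.240073;  D = +0.063085+0.231636i
d^1_{0,0}: k∈[0..1] ⇒ +0.970301 -0.029699 = +0.940601;  D = +0.940601+0.000000i
d^1_{1,0}: single k=0 term ⇒ -0.240073;  D = -0.063085+0.231636i
Y_1^{m'}(θ=1.5017,φ=6.1863) and Σ D·Y over m':
  (+0.0631+0.2316i)·(+0.3431+0.0333i)  (+0.9406+0.0000i)·(+0.0337+0.0000i)  (-0.0631+0.2316i)·(-0.3431+0.0333i)
Y_1^0(R⁻¹ n̂) = +0.059567+0.000000i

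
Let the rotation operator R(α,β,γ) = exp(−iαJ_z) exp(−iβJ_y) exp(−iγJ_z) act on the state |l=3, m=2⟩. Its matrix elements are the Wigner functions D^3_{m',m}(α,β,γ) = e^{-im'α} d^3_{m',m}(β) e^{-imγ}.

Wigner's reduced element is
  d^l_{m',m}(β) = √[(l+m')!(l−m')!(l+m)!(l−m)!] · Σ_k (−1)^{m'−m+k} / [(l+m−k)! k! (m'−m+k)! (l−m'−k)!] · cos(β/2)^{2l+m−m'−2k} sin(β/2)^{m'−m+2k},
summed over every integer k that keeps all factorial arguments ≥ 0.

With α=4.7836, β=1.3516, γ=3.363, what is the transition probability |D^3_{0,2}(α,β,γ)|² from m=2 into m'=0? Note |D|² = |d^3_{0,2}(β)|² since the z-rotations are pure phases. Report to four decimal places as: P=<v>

D^3_{0,2}(4.7836,1.3516,3.363) = e^{-i·0·4.7836}·d^3_{0,2}(1.3516)·e^{-i·2·3.363}. Compute d first:
c=cos(1.3516/2)=0.780207, s=sin(1.3516/2)=0.625522; N=√[6·6·120·1]=65.726707
k: max(0,(2)−(0))=2 … min(3+(2),3−(0))=3
  k=2: (−1)^0·65.7267/(12)·0.7802^4·0.6255^2 = +0.794117
  k=3: (−1)^1·65.7267/(12)·0.7802^2·0.6255^4 = -0.510446
d^3_{0,2}(1.3516) = +0.794117 -0.510446 = +0.283671
|D^3_{0,2}|² = |d^3_{0,2}(β)|² = (+0.283671)² = 0.080469 (the z-rotation phases have unit modulus)

P=0.0805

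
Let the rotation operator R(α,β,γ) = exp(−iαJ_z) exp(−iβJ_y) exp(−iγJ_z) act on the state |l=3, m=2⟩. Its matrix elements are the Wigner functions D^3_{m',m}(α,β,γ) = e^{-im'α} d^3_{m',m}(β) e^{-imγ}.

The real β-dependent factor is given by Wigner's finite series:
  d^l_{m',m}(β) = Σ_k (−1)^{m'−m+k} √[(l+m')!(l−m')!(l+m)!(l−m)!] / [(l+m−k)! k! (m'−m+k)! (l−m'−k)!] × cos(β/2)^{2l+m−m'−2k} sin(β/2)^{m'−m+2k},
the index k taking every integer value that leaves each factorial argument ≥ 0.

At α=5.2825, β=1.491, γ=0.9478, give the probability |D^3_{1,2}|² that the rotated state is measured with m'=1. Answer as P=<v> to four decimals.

Split into d^3_{1,2}(β=1.491) × two z-phases.
With c≡cos(β/2)=0.734749 and s≡sin(β/2)=0.678339, N=[24·2·120·1]^{1/2}=75.894664
The bounds max(0,m−m')=1 and min(l+m,l−m')=2 give 2 terms
  k=1: (−1)^0·75.8947/(24)·0.7347^5·0.6783^1 = +0.459348
  k=2: (−1)^1·75.8947/(12)·0.7347^3·0.6783^3 = -0.783047
d^3_{1,2}(1.491) = +0.459348 -0.783047 = -0.323699
|D^3_{1,2}|² = |d^3_{1,2}(β)|² = (-0.323699)² = 0.104781 (the z-rotation phases have unit modulus)

P=0.1048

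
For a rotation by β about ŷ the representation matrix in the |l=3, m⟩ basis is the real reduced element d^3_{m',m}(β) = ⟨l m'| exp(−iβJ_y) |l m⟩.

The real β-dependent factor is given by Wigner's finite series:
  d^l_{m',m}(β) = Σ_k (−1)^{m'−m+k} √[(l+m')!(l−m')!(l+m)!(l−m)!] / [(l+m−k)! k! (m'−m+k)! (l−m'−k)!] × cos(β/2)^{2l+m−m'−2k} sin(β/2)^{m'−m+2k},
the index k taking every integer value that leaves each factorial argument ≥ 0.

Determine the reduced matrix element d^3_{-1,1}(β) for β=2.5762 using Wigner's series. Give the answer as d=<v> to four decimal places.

d^3_{-1,1}(β=2.5762) via Wigner's sum:
With c≡cos(β/2)=0.278946 and s≡sin(β/2)=0.960307, N=[2·24·24·2]^{1/2}=48.000000
k: max(0,(1)−(-1))=2 … min(3+(1),3−(-1))=4
  k=2: (−1)^0·48.0000/(8)·0.2789^4·0.9603^2 = +0.033501
  k=3: (−1)^1·48.0000/(6)·0.2789^2·0.9603^4 = -0.529383
  k=4: (−1)^2·48.0000/(48)·0.2789^0·0.9603^6 = +0.784260
d^3_{-1,1}(2.5762) = +0.033501 -0.529383 +0.784260 = +0.288377

d=0.2884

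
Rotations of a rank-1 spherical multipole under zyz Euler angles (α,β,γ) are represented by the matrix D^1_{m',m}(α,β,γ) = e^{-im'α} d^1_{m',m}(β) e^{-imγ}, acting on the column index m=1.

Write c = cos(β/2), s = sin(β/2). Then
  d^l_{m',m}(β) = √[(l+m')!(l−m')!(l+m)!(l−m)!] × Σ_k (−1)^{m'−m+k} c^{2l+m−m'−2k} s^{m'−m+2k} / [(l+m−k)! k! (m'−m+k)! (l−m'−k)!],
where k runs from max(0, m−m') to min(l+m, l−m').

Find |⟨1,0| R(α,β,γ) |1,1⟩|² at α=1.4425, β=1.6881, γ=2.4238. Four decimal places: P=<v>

Split into d^1_{0,1}(β=1.6881) × two z-phases.
c=cos(1.6881/2)=0.664442, s=sin(1.6881/2)=0.747340; N=√[1·1·2·1]=1.414214
The bounds max(0,m−m')=1 and min(l+m,l−m')=1 give 1 term
  k=1: (−1)^0·1.4142/(1)·0.6644^1·0.7473^1 = +0.702247
d^1_{0,1}(1.6881) = +0.702247
|D^1_{0,1}|² = |d^1_{0,1}(β)|² = (+0.702247)² = 0.493151 (the z-rotation phases have unit modulus)

P=0.4932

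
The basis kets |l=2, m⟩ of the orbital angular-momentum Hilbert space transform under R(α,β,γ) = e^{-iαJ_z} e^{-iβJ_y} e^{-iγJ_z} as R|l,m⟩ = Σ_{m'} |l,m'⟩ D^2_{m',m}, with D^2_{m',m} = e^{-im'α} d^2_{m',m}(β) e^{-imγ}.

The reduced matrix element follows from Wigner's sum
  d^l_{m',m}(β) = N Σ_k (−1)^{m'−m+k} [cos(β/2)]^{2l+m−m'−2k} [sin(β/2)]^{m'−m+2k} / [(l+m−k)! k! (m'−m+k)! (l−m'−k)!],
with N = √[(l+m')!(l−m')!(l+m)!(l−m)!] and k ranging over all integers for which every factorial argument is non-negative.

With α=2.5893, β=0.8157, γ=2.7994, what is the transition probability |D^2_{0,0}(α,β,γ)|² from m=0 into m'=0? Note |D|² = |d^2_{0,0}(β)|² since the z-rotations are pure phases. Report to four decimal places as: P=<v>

P=0.0419

Split into d^2_{0,0}(β=0.8157) × two z-phases.
With c≡cos(β/2)=0.917976 and s≡sin(β/2)=0.396637, N=[2·2·2·2]^{1/2}=4.000000
k: max(0,(0)−(0))=0 … min(2+(0),2−(0))=2
  k=0: (−1)^0·4.0000/(4)·0.9180^4·0.3966^0 = +0.710109
  k=1: (−1)^1·4.0000/(1)·0.9180^2·0.3966^2 = -0.530283
  k=2: (−1)^2·4.0000/(4)·0.9180^0·0.3966^4 = +0.024750
d^2_{0,0}(0.8157) = +0.710109 -0.530283 +0.024750 = +0.204575
|D^2_{0,0}|² = |d^2_{0,0}(β)|² = (+0.204575)² = 0.041851 (the z-rotation phases have unit modulus)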